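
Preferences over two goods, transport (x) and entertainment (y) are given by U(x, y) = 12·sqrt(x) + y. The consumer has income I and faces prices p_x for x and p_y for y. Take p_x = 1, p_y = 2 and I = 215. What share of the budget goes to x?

Utility is quasi-linear in y; the FOC for x is 6/√x = p_x/p_y.
Thus x* = (6·p_y/p_x)² — independent of I — with the rest of income spent on y.
Plugging in: x* = (6·2/1)² = 144, y* = 35.5.
Expenditure on x: 1·144 = 144; share = 0.6698.

share on x = 0.6698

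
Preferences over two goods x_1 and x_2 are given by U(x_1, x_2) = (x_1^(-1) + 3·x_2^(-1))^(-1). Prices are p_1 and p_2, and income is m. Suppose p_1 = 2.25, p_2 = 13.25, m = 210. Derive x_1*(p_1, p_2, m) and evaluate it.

From the CES first-order condition, (1/3)·(x_2/x_1)^(2) = p_1/p_2.
Solve for the ratio: x_2/x_1 = [3·p_1/p_2]^(0.5).
With the ratio pinned down, the budget gives x_1* = m/(p_1 + p_2·(x_2/x_1)) and x_2* = (x_2/x_1)·x_1*.
Numerically x_2/x_1 = 0.713746, so x_1* = 210/(2.25 + 13.25·0.713746) = 17.9378.

x_1* = 17.9378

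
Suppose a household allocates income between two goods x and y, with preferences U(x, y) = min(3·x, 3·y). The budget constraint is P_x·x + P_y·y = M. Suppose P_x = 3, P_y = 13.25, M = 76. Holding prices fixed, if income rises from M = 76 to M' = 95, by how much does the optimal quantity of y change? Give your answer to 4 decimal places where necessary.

Δy* = 1.1692

Leontief preferences: the optimum is at the kink where x/3 = y/3, i.e. y = x.
Budget: P_x·x + P_y·x = M, so (3·P_x + 3·P_y)·x = 3·M.
Demand: x*(P_x,P_y,M) = 3·M/(3·P_x + 3·P_y), y* = 3·M/(3·P_x + 3·P_y).
Here 3·3 + 3·13.25 = 48.75, giving y* = 4.6769.
At M' = 95: y* = 5.8462. Change: 5.8462 − 4.6769 = 1.1692.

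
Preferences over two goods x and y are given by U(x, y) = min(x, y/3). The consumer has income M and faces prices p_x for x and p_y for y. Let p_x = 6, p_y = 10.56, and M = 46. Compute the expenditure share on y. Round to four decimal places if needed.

With perfect complements, no substitution: consume in ratio x:y = 1:3.
Budget: p_x·x + p_y·3·x = M, so (p_x + 3·p_y)·x = M.
Demand: x*(p_x,p_y,M) = M/(p_x + 3·p_y), y* = 3·M/(p_x + 3·p_y).
Here 6 + 3·10.56 = 37.68, giving x* = 1.2208 and y* = 3.6624.
Expenditure on y: 10.56·3.6624 = 38.6752; share = 0.8408.

share on y = 0.8408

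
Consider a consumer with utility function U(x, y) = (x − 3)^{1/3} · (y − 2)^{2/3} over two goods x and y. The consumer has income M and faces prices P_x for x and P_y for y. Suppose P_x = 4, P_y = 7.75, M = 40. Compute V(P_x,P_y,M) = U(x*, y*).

V = 1.0639

Substituting into the budget: x* = 3 + 1/3·(M − 3·P_x − 2·P_y)/P_x, and y* = 2 + 2/3·(…)/P_y.
Discretionary income = 40 − 3·4 − 2·7.75 = 12.5; x* = 3 + 1/3·12.5/4 = 4.0417; y* = 2 + 2/3·12.5/7.75 = 3.0753.
Utility at the optimum: U(4.0417, 3.0753) = 1.0639.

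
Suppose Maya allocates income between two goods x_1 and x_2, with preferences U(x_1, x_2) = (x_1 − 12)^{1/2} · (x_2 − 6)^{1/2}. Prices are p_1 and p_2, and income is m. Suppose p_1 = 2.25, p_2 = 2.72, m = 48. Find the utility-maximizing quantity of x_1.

MRS = (x_2−6)/(x_1−12). Tangency with p_1/p_2 gives x_2−6 = (p_1/p_2)·(x_1−12).
After buying the subsistence bundle (12, 6), a share 0.5 of the remaining income goes to x_1: x_1* = 12 + 0.5·(m − 12p_1 − 6p_2)/p_1.
Discretionary income = 48 − 12·2.25 − 6·2.72 = 4.68; x_1* = 12 + 0.5·4.68/2.25 = 13.04.

x_1* = 13.04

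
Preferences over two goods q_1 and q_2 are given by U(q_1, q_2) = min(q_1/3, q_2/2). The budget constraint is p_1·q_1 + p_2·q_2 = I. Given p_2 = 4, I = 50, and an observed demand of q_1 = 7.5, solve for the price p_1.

p_1 = 4

With perfect complements, no substitution: consume in ratio q_1:q_2 = 3:2.
Budget: p_1·q_1 + p_2·(2/3)·q_1 = I, so (3·p_1 + 2·p_2)·q_1 = 3·I.
Demand: q_1*(p_1,p_2,I) = 3·I/(3·p_1 + 2·p_2), q_2* = 2·I/(3·p_1 + 2·p_2).
Set q_1* = 7.5 in the demand function and solve for p_1: p_1 = 4.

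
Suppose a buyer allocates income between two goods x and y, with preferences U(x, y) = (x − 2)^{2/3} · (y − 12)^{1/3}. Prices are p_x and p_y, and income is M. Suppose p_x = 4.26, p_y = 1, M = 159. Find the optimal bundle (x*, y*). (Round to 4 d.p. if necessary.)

x* = 23.6714, y* = 58.16

MRS = 2·(y−12)/(x−2). Tangency with p_x/p_y gives y−12 = (1/2)·(p_x/p_y)·(x−2).
After buying the subsistence bundle (2, 12), a share 2/3 of the remaining income goes to x: x* = 2 + 2/3·(M − 2p_x − 12p_y)/p_x.
Discretionary income = 159 − 2·4.26 − 12·1 = 138.48; x* = 2 + 2/3·138.48/4.26 = 23.6714; y* = 12 + 1/3·138.48/1 = 58.16.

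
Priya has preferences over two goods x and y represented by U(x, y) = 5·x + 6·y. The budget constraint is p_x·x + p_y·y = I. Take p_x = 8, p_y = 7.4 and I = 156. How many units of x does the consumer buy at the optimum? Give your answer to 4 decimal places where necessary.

x* = 0

Perfect substitutes: compare marginal utility per dollar. 5/p_x vs 6/p_y → 0.625 vs 0.8108.
y gives more utility per dollar, so spend all income on y: y* = I/p_y, x* = 0.
Numerically: x* = 0, y* = 21.0811.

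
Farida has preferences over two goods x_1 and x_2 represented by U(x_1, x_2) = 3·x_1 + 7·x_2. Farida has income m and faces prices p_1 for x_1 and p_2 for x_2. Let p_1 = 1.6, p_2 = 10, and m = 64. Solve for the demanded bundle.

Linear utility — the consumer picks whichever good has higher MU/price: 3/1.6 = 1.875 vs 7/10 = 0.7.
x_1 gives more utility per dollar, so spend all income on x_1: x_1* = m/p_1, x_2* = 0.
Numerically: x_1* = 40, x_2* = 0.

x_1* = 40, x_2* = 0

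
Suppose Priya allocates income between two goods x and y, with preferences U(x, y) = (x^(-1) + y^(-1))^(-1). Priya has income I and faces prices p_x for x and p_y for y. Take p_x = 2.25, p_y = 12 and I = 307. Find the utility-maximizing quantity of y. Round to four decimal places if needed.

MRS = MU_x/MU_y = (y/x)^(2). Set equal to p_x/p_y.
Solve for the ratio: y/x = [p_x/p_y]^(0.5).
With the ratio pinned down, the budget gives x* = I/(p_x + p_y·(y/x)) and y* = (y/x)·x*.
Numerically y/x = 0.433013, so x* = 307/(2.25 + 12·0.433013) = 41.2293 and y* = 0.433013·41.2293 = 17.8528.

y* = 17.8528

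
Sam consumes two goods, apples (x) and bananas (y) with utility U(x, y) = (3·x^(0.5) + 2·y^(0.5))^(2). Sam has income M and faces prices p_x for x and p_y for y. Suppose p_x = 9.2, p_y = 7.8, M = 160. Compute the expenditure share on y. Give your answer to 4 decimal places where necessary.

MU_x ∝ 3·x^(-0.5), MU_y ∝ 2·y^(-0.5), so MRS = (3/2)·(y/x)^(0.5) = p_x/p_y.
Solve for the ratio: y/x = [(2/3)·p_x/p_y]^(2).
Substitute y = (y/x)·x into the budget: x* = M/(p_x + p_y·(y/x)).
Numerically y/x = 0.618307, so x* = 160/(9.2 + 7.8·0.618307) = 11.41 and y* = 0.618307·11.41 = 7.0549.
Expenditure on y: 7.8·7.0549 = 55.028; share = 0.3439.

share on y = 0.3439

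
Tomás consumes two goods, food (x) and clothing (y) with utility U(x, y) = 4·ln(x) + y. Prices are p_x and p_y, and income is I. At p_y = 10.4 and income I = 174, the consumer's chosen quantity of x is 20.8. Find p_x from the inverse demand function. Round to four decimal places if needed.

MU_x = 4/x, MU_y = 1. Tangency: 4/x = p_x/p_y.
So x*(p_x,p_y) = 4·p_y/p_x, independent of income; and y* = (I − 4·p_y)/p_y.
Set x* = 20.8 in the demand function and solve for p_x: p_x = 2.

p_x = 2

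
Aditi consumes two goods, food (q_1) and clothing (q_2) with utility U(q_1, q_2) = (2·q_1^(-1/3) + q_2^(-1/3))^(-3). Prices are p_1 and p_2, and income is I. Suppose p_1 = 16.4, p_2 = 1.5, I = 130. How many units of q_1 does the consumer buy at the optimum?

With the ratio pinned down, the budget gives q_1* = I/(p_1 + p_2·(q_2/q_1)) and q_2* = (q_2/q_1)·q_1*.
Numerically q_2/q_1 = 3.575131, so q_1* = 130/(16.4 + 1.5·3.575131) = 5.9735.

q_1* = 5.9735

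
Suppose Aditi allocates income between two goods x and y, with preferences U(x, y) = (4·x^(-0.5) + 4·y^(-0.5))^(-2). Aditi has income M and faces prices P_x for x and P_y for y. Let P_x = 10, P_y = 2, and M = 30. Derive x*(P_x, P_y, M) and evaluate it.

From the CES first-order condition, (y/x)^(1.5) = P_x/P_y.
Solve for the ratio: y/x = [P_x/P_y]^(2/3).
With the ratio pinned down, the budget gives x* = M/(P_x + P_y·(y/x)) and y* = (y/x)·x*.
Numerically y/x = 2.924018, so x* = 30/(10 + 2·2.924018) = 1.893.

x* = 1.893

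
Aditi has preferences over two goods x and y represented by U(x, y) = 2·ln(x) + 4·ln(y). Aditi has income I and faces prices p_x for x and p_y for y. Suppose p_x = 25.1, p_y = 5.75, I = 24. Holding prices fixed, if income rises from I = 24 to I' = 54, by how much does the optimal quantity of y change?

The MRS is (1/2)·y/x. Set MRS = p_x/p_y.
So 2·p_y·y = 4·p_x·x; combined with the budget, a share 1/3 of income goes to x.
Demand: x*(p_x,p_y,I) = 1/3·I/p_x and y* = 2/3·I/p_y.
At p_x=25.1, p_y=5.75, I=24: y* = 2/3·24/5.75 = 2.7826.
At I' = 54: y* = 6.2609. Change: 6.2609 − 2.7826 = 3.4783.

Δy* = 3.4783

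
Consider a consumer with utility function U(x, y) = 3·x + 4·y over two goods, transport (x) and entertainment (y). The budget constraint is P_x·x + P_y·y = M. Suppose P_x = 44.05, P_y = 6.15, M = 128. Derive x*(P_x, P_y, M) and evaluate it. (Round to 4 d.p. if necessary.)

x* = 0

Linear utility — the consumer picks whichever good has higher MU/price: 3/44.05 = 0.0681 vs 4/6.15 = 0.6504.
y gives more utility per dollar, so spend all income on y: y* = M/P_y, x* = 0.
Numerically: x* = 0, y* = 20.813.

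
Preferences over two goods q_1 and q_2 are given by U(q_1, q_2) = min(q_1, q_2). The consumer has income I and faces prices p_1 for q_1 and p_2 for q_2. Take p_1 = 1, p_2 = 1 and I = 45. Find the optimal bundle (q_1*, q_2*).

q_1* = 22.5, q_2* = 22.5

With perfect complements, no substitution: consume in ratio q_1:q_2 = 1:1.
Budget: p_1·q_1 + p_2·q_1 = I, so (p_1 + p_2)·q_1 = I.
Demand: q_1*(p_1,p_2,I) = I/(p_1 + p_2), q_2* = I/(p_1 + p_2).
Here 1 + 1 = 2, giving q_1* = 22.5 and q_2* = 22.5.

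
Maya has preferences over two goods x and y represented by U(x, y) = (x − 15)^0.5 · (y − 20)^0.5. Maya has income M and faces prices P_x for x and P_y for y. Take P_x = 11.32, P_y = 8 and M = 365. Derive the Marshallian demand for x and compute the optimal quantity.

x* = 16.5548

Let x' = x−15, y' = y−20. MRS = y'/x' = P_x/P_y.
After buying the subsistence bundle (15, 20), a share 0.5 of the remaining income goes to x: x* = 15 + 0.5·(M − 15P_x − 20P_y)/P_x.
Discretionary income = 365 − 15·11.32 − 20·8 = 35.2; x* = 15 + 0.5·35.2/11.32 = 16.5548.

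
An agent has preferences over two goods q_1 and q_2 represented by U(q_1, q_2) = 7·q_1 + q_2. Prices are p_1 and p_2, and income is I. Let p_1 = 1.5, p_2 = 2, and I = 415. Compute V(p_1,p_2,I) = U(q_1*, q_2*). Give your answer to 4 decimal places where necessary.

V = 1936.6667

Perfect substitutes: compare marginal utility per dollar. 7/p_1 vs 1/p_2 → 4.6667 vs 0.5.
q_1 gives more utility per dollar, so spend all income on q_1: q_1* = I/p_1, q_2* = 0.
Numerically: q_1* = 276.6667, q_2* = 0.
Utility at the optimum: U(276.6667, 0) = 1936.6667.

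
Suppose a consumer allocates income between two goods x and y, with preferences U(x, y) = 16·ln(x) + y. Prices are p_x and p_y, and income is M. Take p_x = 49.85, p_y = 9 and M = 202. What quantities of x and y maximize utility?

MU_x = 16/x, MU_y = 1. Tangency: 16/x = p_x/p_y.
So x*(p_x,p_y) = 16·p_y/p_x, independent of income; and y* = (M − 16·p_y)/p_y.
At the given prices: x* = 16·9/49.85 = 2.8887, and y* = 6.4444.

x* = 2.8887, y* = 6.4444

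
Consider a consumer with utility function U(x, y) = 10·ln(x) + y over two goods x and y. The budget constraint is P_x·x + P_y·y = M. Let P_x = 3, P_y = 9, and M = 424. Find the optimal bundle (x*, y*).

x* = 30, y* = 37.1111

So x*(P_x,P_y) = 10·P_y/P_x, independent of income; and y* = (M − 10·P_y)/P_y.
At the given prices: x* = 10·9/3 = 30, and y* = 37.1111.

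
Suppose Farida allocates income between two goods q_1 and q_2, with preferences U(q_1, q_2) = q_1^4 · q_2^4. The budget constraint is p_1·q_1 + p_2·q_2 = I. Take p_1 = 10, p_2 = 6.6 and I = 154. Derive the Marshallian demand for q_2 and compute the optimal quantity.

The MRS is q_2/q_1. Set MRS = p_1/p_2.
So 4·p_2·q_2 = 4·p_1·q_1; combined with the budget, a share 0.5 of income goes to q_1.
Demand: q_1*(p_1,p_2,I) = 0.5·I/p_1 and q_2* = 0.5·I/p_2.
At p_1=10, p_2=6.6, I=154: q_2* = 0.5·154/6.6 = 11.6667.

q_2* = 11.6667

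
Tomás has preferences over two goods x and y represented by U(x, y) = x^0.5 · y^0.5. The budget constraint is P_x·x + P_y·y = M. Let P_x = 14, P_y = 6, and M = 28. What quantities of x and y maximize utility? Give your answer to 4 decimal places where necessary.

x* = 1, y* = 2.3333

MU_x/MU_y = (0.5·y)/(0.5·x); tangency sets this equal to P_x/P_y.
Rearranging, P_y·y = P_x·x. Substituting into the budget gives P_x·x·(1 + 1) = M.
Demand: x*(P_x,P_y,M) = 0.5·M/P_x and y* = 0.5·M/P_y.
At P_x=14, P_y=6, M=28: x* = 0.5·28/14 = 1, y* = 2.3333.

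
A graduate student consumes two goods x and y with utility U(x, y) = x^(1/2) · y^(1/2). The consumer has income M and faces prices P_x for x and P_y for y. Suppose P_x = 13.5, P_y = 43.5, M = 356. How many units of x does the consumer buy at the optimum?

The MRS is y/x. Set MRS = P_x/P_y.
Rearranging, P_y·y = P_x·x. Substituting into the budget gives P_x·x·(1 + 1) = M.
Demand: x*(P_x,P_y,M) = 0.5·M/P_x and y* = 0.5·M/P_y.
At P_x=13.5, P_y=43.5, M=356: x* = 0.5·356/13.5 = 13.1852.

x* = 13.1852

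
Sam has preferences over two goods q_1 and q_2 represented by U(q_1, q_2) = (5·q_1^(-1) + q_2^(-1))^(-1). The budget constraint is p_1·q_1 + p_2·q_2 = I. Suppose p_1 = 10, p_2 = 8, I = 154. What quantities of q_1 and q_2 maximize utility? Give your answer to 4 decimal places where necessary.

q_1* = 11, q_2* = 5.5

MRS = MU_q_1/MU_q_2 = 5·(q_2/q_1)^(2). Set equal to p_1/p_2.
Solve for the ratio: q_2/q_1 = [(1/5)·p_1/p_2]^(0.5).
Substitute q_2 = (q_2/q_1)·q_1 into the budget: q_1* = I/(p_1 + p_2·(q_2/q_1)).
Numerically q_2/q_1 = 0.5, so q_1* = 154/(10 + 8·0.5) = 11 and q_2* = 0.5·11 = 5.5.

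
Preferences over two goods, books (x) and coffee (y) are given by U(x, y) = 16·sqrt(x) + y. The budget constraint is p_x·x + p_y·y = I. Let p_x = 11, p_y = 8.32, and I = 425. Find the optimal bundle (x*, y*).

x* = 36.6135, y* = 2.6745

Solve: √x = 8·p_y/p_x, so x*(p_x,p_y) = (8·p_y/p_x)², and y* = (I − p_x·x*)/p_y.
Plugging in: x* = (8·8.32/11)² = 36.6135, y* = 2.6745.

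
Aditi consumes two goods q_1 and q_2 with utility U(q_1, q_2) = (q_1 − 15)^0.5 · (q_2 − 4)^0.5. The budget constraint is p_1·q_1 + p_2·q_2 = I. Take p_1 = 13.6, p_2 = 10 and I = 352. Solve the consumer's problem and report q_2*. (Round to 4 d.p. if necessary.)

q_2* = 9.4

After buying the subsistence bundle (15, 4), a share 0.5 of the remaining income goes to q_1: q_1* = 15 + 0.5·(I − 15p_1 − 4p_2)/p_1.
Discretionary income = 352 − 15·13.6 − 4·10 = 108; q_2* = 4 + 0.5·108/10 = 9.4.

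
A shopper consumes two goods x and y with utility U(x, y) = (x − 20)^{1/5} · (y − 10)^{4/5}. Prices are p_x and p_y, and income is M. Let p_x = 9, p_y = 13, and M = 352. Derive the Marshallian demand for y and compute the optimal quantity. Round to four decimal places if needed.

y* = 12.5846

After buying the subsistence bundle (20, 10), a share 0.2 of the remaining income goes to x: x* = 20 + 0.2·(M − 20p_x − 10p_y)/p_x.
Discretionary income = 352 − 20·9 − 10·13 = 42; y* = 10 + 0.8·42/13 = 12.5846.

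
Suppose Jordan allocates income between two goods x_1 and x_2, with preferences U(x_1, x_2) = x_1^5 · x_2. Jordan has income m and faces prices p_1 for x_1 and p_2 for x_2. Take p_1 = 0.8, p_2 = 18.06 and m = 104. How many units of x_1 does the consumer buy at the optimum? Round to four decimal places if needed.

x_1* = 108.3333

MU_x_1/MU_x_2 = (5·x_2)/(x_1); tangency sets this equal to p_1/p_2.
So 5·p_2·x_2 = p_1·x_1; combined with the budget, a share 5/6 of income goes to x_1.
Demand: x_1*(p_1,p_2,m) = 5/6·m/p_1 and x_2* = 1/6·m/p_2.
At p_1=0.8, p_2=18.06, m=104: x_1* = 5/6·104/0.8 = 108.3333.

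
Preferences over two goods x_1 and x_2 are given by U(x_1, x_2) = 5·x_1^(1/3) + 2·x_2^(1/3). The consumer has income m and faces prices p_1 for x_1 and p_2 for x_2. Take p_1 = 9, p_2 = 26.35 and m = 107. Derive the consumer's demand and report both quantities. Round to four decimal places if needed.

MU_x_1 ∝ 5·x_1^(-2/3), MU_x_2 ∝ 2·x_2^(-2/3), so MRS = (5/2)·(x_2/x_1)^(2/3) = p_1/p_2.
Solve for the ratio: x_2/x_1 = [(2/5)·p_1/p_2]^(1.5).
With the ratio pinned down, the budget gives x_1* = m/(p_1 + p_2·(x_2/x_1)) and x_2* = (x_2/x_1)·x_1*.
Numerically x_2/x_1 = 0.050499, so x_1* = 107/(9 + 26.35·0.050499) = 10.3575 and x_2* = 0.050499·10.3575 = 0.523.

x_1* = 10.3575, x_2* = 0.523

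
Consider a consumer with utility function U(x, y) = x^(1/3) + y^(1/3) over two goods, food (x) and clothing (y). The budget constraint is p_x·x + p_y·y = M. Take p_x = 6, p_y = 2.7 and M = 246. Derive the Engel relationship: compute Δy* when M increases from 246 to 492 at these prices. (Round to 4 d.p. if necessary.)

Δy* = 54.5308

MRS = MU_x/MU_y = (y/x)^(2/3). Set equal to p_x/p_y.
Hence y/x = (p_x/p_y)^(1/(2/3)), i.e. raised to the 1.5 power.
Substitute y = (y/x)·x into the budget: x* = M/(p_x + p_y·(y/x)).
Numerically y/x = 3.312693, so x* = 246/(6 + 2.7·3.312693) = 16.4612 and y* = 3.312693·16.4612 = 54.5308.
At M' = 492: y* = 109.0615. Change: 109.0615 − 54.5308 = 54.5308.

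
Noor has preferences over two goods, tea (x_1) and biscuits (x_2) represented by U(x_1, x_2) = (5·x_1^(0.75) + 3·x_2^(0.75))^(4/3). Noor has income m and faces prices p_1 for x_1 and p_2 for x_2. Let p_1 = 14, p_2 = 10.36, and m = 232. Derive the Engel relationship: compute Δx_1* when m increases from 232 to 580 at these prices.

MRS = MU_x_1/MU_x_2 = (5/3)·(x_2/x_1)^(0.25). Set equal to p_1/p_2.
Hence x_2/x_1 = ((3/5)·p_1/p_2)^(1/(0.25)), i.e. raised to the 4 power.
With the ratio pinned down, the budget gives x_1* = m/(p_1 + p_2·(x_2/x_1)) and x_2* = (x_2/x_1)·x_1*.
Numerically x_2/x_1 = 0.432193, so x_1* = 232/(14 + 10.36·0.432193) = 12.5558.
At m' = 580: x_1* = 31.3895. Change: 31.3895 − 12.5558 = 18.8337.

Δx_1* = 18.8337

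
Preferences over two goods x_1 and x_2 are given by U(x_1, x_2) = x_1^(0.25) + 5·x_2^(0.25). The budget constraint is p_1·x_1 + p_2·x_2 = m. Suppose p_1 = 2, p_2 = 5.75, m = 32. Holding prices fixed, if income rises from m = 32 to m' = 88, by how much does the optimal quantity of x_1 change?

MU_x_1 ∝ x_1^(-0.75), MU_x_2 ∝ 5·x_2^(-0.75), so MRS = (1/5)·(x_2/x_1)^(0.75) = p_1/p_2.
Solve for the ratio: x_2/x_1 = [5·p_1/p_2]^(4/3).
Substitute x_2 = (x_2/x_1)·x_1 into the budget: x_1* = m/(p_1 + p_2·(x_2/x_1)).
Numerically x_2/x_1 = 2.091428, so x_1* = 32/(2 + 5.75·2.091428) = 2.2815.
At m' = 88: x_1* = 6.2742. Change: 6.2742 − 2.2815 = 3.9927.

Δx_1* = 3.9927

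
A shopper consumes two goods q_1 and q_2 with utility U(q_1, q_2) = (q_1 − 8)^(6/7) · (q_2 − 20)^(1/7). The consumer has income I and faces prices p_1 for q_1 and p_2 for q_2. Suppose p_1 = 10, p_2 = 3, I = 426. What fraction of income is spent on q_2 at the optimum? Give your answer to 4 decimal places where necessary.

Let q_1' = q_1−8, q_2' = q_2−20. MRS = 6·q_2'/q_1' = p_1/p_2.
After buying the subsistence bundle (8, 20), a share 6/7 of the remaining income goes to q_1: q_1* = 8 + 6/7·(I − 8p_1 − 20p_2)/p_1.
Discretionary income = 426 − 8·10 − 20·3 = 286; q_1* = 8 + 6/7·286/10 = 32.5143; q_2* = 20 + 1/7·286/3 = 33.619.
Expenditure on q_2: 3·33.619 = 100.8571; share = 0.2368.

share on q_2 = 0.2368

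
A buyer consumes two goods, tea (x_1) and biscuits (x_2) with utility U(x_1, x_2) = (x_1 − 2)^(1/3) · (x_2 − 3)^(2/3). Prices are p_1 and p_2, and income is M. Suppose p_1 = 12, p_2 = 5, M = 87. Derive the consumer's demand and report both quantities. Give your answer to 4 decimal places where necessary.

Let x_1' = x_1−2, x_2' = x_2−3. MRS = (1/2)·x_2'/x_1' = p_1/p_2.
After buying the subsistence bundle (2, 3), a share 1/3 of the remaining income goes to x_1: x_1* = 2 + 1/3·(M − 2p_1 − 3p_2)/p_1.
Discretionary income = 87 − 2·12 − 3·5 = 48; x_1* = 2 + 1/3·48/12 = 3.3333; x_2* = 3 + 2/3·48/5 = 9.4.

x_1* = 3.3333, x_2* = 9.4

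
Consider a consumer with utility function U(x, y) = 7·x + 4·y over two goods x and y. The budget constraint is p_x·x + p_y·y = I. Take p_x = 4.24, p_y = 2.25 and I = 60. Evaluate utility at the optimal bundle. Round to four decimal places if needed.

Perfect substitutes: compare marginal utility per dollar. 7/p_x vs 4/p_y → 1.6509 vs 1.7778.
y gives more utility per dollar, so spend all income on y: y* = I/p_y, x* = 0.
Numerically: x* = 0, y* = 26.6667.
Utility at the optimum: U(0, 26.6667) = 106.6667.

V = 106.6667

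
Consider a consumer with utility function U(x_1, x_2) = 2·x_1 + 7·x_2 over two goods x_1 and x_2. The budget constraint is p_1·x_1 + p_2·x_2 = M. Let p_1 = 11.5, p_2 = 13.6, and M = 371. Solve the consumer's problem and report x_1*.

x_1* = 0

Linear utility — the consumer picks whichever good has higher MU/price: 2/11.5 = 0.1739 vs 7/13.6 = 0.5147.
x_2 gives more utility per dollar, so spend all income on x_2: x_2* = M/p_2, x_1* = 0.
Numerically: x_1* = 0, x_2* = 27.2794.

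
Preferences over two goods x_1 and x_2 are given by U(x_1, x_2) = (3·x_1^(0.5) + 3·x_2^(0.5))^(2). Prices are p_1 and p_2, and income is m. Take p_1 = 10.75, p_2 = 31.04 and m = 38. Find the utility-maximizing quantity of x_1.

With the ratio pinned down, the budget gives x_1* = m/(p_1 + p_2·(x_2/x_1)) and x_2* = (x_2/x_1)·x_1*.
Numerically x_2/x_1 = 0.119943, so x_1* = 38/(10.75 + 31.04·0.119943) = 2.6256.

x_1* = 2.6256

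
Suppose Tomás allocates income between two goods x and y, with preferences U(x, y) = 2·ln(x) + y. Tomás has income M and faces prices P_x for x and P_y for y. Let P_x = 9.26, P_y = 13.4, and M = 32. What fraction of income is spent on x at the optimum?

Set MRS = P_x/P_y: (2/x)/1 = P_x/P_y.
So x*(P_x,P_y) = 2·P_y/P_x, independent of income; and y* = (M − 2·P_y)/P_y.
At the given prices: x* = 2·13.4/9.26 = 2.8942, and y* = 0.3881.
Expenditure on x: 9.26·2.8942 = 26.8; share = 0.8375.

share on x = 0.8375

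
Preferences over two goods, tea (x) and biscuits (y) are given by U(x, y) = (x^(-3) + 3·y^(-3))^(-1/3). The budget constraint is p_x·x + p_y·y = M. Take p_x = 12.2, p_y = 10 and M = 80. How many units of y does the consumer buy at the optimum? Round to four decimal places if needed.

MRS = MU_x/MU_y = (1/3)·(y/x)^(4). Set equal to p_x/p_y.
Solve for the ratio: y/x = [3·p_x/p_y]^(0.25).
With the ratio pinned down, the budget gives x* = M/(p_x + p_y·(y/x)) and y* = (y/x)·x*.
Numerically y/x = 1.383153, so x* = 80/(12.2 + 10·1.383153) = 3.0732 and y* = 1.383153·3.0732 = 4.2507.

y* = 4.2507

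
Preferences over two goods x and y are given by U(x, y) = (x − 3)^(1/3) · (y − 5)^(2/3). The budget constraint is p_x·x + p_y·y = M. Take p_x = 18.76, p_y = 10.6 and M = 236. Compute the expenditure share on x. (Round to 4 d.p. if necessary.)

share on x = 0.4175

MRS = (1/2)·(y−5)/(x−3). Tangency with p_x/p_y gives y−5 = 2·(p_x/p_y)·(x−3).
After buying the subsistence bundle (3, 5), a share 1/3 of the remaining income goes to x: x* = 3 + 1/3·(M − 3p_x − 5p_y)/p_x.
Discretionary income = 236 − 3·18.76 − 5·10.6 = 126.72; x* = 3 + 1/3·126.72/18.76 = 5.2516; y* = 5 + 2/3·126.72/10.6 = 12.9698.
Expenditure on x: 18.76·5.2516 = 98.52; share = 0.4175.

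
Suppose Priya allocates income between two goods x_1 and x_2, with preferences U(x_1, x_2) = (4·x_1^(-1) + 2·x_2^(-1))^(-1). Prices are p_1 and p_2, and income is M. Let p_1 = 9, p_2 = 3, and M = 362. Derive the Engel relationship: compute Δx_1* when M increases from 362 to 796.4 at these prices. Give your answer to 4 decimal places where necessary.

Δx_1* = 34.2743

MRS = MU_x_1/MU_x_2 = 2·(x_2/x_1)^(2). Set equal to p_1/p_2.
Solve for the ratio: x_2/x_1 = [(1/2)·p_1/p_2]^(0.5).
With the ratio pinned down, the budget gives x_1* = M/(p_1 + p_2·(x_2/x_1)) and x_2* = (x_2/x_1)·x_1*.
Numerically x_2/x_1 = 1.224745, so x_1* = 362/(9 + 3·1.224745) = 28.5619.
At M' = 796.4: x_1* = 62.8361. Change: 62.8361 − 28.5619 = 34.2743.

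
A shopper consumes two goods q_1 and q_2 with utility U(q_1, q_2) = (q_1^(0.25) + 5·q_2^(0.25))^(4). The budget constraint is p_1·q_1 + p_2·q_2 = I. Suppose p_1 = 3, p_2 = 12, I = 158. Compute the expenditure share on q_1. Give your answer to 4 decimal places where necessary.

share on q_1 = 0.1566

MU_q_1 ∝ q_1^(-0.75), MU_q_2 ∝ 5·q_2^(-0.75), so MRS = (1/5)·(q_2/q_1)^(0.75) = p_1/p_2.
Hence q_2/q_1 = (5·p_1/p_2)^(1/(0.75)), i.e. raised to the 4/3 power.
Substitute q_2 = (q_2/q_1)·q_1 into the budget: q_1* = I/(p_1 + p_2·(q_2/q_1)).
Numerically q_2/q_1 = 1.346522, so q_1* = 158/(3 + 12·1.346522) = 8.2471 and q_2* = 1.346522·8.2471 = 11.1049.
Expenditure on q_1: 3·8.2471 = 24.7413; share = 0.1566.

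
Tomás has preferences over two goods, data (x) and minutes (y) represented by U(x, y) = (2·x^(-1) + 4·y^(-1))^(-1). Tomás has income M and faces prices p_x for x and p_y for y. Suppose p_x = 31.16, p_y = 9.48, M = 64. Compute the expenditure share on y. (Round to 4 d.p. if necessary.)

With the ratio pinned down, the budget gives x* = M/(p_x + p_y·(y/x)) and y* = (y/x)·x*.
Numerically y/x = 2.56395, so x* = 64/(31.16 + 9.48·2.56395) = 1.1539 and y* = 2.56395·1.1539 = 2.9584.
Expenditure on y: 9.48·2.9584 = 28.0459; share = 0.4382.

share on y = 0.4382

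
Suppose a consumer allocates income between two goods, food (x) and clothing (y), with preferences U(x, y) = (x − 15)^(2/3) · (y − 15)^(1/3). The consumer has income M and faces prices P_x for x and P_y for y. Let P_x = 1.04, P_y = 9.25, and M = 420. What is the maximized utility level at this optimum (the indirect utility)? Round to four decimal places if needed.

MRS = 2·(y−15)/(x−15). Tangency with P_x/P_y gives y−15 = (1/2)·(P_x/P_y)·(x−15).
After buying the subsistence bundle (15, 15), a share 2/3 of the remaining income goes to x: x* = 15 + 2/3·(M − 15P_x − 15P_y)/P_x.
Discretionary income = 420 − 15·1.04 − 15·9.25 = 265.65; x* = 15 + 2/3·265.65/1.04 = 185.2885; y* = 15 + 1/3·265.65/9.25 = 24.573.
Utility at the optimum: U(185.2885, 24.573) = 65.2338.

V = 65.2338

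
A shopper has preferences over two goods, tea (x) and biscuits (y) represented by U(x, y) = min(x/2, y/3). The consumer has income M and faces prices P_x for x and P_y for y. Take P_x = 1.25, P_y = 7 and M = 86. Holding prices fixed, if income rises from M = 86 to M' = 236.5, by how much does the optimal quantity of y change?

Δy* = 19.2128

Leontief preferences: the optimum is at the kink where x/2 = y/3, i.e. y = (3/2)·x.
Budget: P_x·x + P_y·(3/2)·x = M, so (2·P_x + 3·P_y)·x = 2·M.
Demand: x*(P_x,P_y,M) = 2·M/(2·P_x + 3·P_y), y* = 3·M/(2·P_x + 3·P_y).
Here 2·1.25 + 3·7 = 23.5, giving y* = 10.9787.
At M' = 236.5: y* = 30.1915. Change: 30.1915 − 10.9787 = 19.2128.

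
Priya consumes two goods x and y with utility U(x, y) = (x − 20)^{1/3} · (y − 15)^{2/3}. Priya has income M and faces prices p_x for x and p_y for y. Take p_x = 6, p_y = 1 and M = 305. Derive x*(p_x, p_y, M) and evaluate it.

x* = 29.4444

MRS = (1/2)·(y−15)/(x−20). Tangency with p_x/p_y gives y−15 = 2·(p_x/p_y)·(x−20).
After buying the subsistence bundle (20, 15), a share 1/3 of the remaining income goes to x: x* = 20 + 1/3·(M − 20p_x − 15p_y)/p_x.
Discretionary income = 305 − 20·6 − 15·1 = 170; x* = 20 + 1/3·170/6 = 29.4444.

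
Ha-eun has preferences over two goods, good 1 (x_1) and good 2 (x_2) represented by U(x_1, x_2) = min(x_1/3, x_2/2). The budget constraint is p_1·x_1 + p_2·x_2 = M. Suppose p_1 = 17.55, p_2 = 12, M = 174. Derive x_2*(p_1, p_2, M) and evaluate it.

With perfect complements, no substitution: consume in ratio x_1:x_2 = 3:2.
Budget: p_1·x_1 + p_2·(2/3)·x_1 = M, so (3·p_1 + 2·p_2)·x_1 = 3·M.
Demand: x_1*(p_1,p_2,M) = 3·M/(3·p_1 + 2·p_2), x_2* = 2·M/(3·p_1 + 2·p_2).
Here 3·17.55 + 2·12 = 76.65, giving x_2* = 4.5401.

x_2* = 4.5401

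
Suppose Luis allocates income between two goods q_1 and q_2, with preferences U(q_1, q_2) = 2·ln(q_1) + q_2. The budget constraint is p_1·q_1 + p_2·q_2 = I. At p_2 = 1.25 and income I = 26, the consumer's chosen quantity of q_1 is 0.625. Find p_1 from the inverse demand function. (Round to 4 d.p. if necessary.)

MU_q_1 = 2/q_1, MU_q_2 = 1. Tangency: 2/q_1 = p_1/p_2.
So q_1*(p_1,p_2) = 2·p_2/p_1, independent of income; and q_2* = (I − 2·p_2)/p_2.
Set q_1* = 0.625 in the demand function and solve for p_1: p_1 = 4.

p_1 = 4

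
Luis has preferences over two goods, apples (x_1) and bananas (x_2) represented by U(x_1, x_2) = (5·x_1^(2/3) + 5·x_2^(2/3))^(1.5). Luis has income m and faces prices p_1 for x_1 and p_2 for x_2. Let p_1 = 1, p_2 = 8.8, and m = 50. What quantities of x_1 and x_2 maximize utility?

x_1* = 49.3626, x_2* = 0.0724

MRS = MU_x_1/MU_x_2 = (x_2/x_1)^(1/3). Set equal to p_1/p_2.
Solve for the ratio: x_2/x_1 = [p_1/p_2]^(3).
Substitute x_2 = (x_2/x_1)·x_1 into the budget: x_1* = m/(p_1 + p_2·(x_2/x_1)).
Numerically x_2/x_1 = 0.001467, so x_1* = 50/(1 + 8.8·0.001467) = 49.3626 and x_2* = 0.001467·49.3626 = 0.0724.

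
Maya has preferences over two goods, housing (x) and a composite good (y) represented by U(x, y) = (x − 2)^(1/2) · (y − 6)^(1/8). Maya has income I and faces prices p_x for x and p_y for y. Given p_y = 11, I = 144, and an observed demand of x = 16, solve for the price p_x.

p_x = 4

This is Cobb-Douglas in (x−2, y−6): tangency gives 0.5·p_y·(y−6) = 0.125·p_x·(x−2).
Substituting into the budget: x* = 2 + 0.8·(I − 2·p_x − 6·p_y)/p_x, and y* = 6 + 0.2·(…)/p_y.
Set x* = 16 in the demand function and solve for p_x: p_x = 4.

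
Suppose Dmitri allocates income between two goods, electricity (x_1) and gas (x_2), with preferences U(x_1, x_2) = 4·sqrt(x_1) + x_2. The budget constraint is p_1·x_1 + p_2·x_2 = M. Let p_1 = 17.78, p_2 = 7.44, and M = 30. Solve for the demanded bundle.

Utility is quasi-linear in x_2; the FOC for x_1 is 2/√x_1 = p_1/p_2.
Thus x_1* = (2·p_2/p_1)² — independent of M — with the rest of income spent on x_2.
Plugging in: x_1* = (2·7.44/17.78)² = 0.7004, x_2* = 2.3585.

x_1* = 0.7004, x_2* = 2.3585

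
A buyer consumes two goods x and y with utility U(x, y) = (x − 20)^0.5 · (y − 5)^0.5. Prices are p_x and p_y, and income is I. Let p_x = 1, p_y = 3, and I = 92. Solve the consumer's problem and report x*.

x* = 48.5

Substituting into the budget: x* = 20 + 0.5·(I − 20·p_x − 5·p_y)/p_x, and y* = 5 + 0.5·(…)/p_y.
Discretionary income = 92 − 20·1 − 5·3 = 57; x* = 20 + 0.5·57/1 = 48.5.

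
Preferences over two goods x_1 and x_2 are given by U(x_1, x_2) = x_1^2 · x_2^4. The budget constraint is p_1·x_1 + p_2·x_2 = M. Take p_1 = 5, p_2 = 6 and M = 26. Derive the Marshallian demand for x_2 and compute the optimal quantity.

x_2* = 2.8889

Tangency: MRS = (1/2)·x_2/x_1 = p_1/p_2.
Rearranging, p_2·x_2 = 2·p_1·x_1. Substituting into the budget gives p_1·x_1·(1 + 2) = M.
Demand: x_1*(p_1,p_2,M) = 1/3·M/p_1 and x_2* = 2/3·M/p_2.
At p_1=5, p_2=6, M=26: x_2* = 2/3·26/6 = 2.8889.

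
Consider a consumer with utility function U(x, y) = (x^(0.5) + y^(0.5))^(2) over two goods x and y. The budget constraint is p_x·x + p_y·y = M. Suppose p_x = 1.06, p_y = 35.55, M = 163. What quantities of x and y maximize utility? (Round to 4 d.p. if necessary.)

MU_x ∝ x^(-0.5), MU_y ∝ y^(-0.5), so MRS = (y/x)^(0.5) = p_x/p_y.
Solve for the ratio: y/x = [p_x/p_y]^(2).
Substitute y = (y/x)·x into the budget: x* = M/(p_x + p_y·(y/x)).
Numerically y/x = 0.000889, so x* = 163/(1.06 + 35.55·0.000889) = 149.3212 and y* = 0.000889·149.3212 = 0.1328.

x* = 149.3212, y* = 0.1328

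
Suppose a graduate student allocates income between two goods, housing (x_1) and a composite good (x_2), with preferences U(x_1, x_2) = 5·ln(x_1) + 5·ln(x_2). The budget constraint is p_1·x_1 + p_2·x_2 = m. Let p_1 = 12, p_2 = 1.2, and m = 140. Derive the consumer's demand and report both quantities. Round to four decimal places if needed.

At p_1=12, p_2=1.2, m=140: x_1* = 0.5·140/12 = 5.8333, x_2* = 58.3333.

x_1* = 5.8333, x_2* = 58.3333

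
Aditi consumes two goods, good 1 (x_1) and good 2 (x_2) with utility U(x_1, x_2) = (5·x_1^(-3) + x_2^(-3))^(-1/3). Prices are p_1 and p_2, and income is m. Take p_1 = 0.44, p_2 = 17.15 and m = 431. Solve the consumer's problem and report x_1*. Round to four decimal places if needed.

x_1* = 85.6848

From the CES first-order condition, 5·(x_2/x_1)^(4) = p_1/p_2.
Solve for the ratio: x_2/x_1 = [(1/5)·p_1/p_2]^(0.25).
With the ratio pinned down, the budget gives x_1* = m/(p_1 + p_2·(x_2/x_1)) and x_2* = (x_2/x_1)·x_1*.
Numerically x_2/x_1 = 0.267642, so x_1* = 431/(0.44 + 17.15·0.267642) = 85.6848.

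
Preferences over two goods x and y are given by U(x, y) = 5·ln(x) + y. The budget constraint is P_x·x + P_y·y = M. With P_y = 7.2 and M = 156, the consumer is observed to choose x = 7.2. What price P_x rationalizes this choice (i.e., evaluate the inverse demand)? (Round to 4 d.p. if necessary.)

P_x = 5

MU_x = 5/x, MU_y = 1. Tangency: 5/x = P_x/P_y.
So x*(P_x,P_y) = 5·P_y/P_x, independent of income; and y* = (M − 5·P_y)/P_y.
Set x* = 7.2 in the demand function and solve for P_x: P_x = 5.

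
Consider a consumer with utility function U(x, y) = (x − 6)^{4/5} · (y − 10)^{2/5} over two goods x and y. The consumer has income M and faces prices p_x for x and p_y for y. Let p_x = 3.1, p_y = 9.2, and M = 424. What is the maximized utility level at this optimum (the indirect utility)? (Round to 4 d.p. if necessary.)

V = 76.7349

MRS = 2·(y−10)/(x−6). Tangency with p_x/p_y gives y−10 = (1/2)·(p_x/p_y)·(x−6).
After buying the subsistence bundle (6, 10), a share 2/3 of the remaining income goes to x: x* = 6 + 2/3·(M − 6p_x − 10p_y)/p_x.
Discretionary income = 424 − 6·3.1 − 10·9.2 = 313.4; x* = 6 + 2/3·313.4/3.1 = 73.3978; y* = 10 + 1/3·313.4/9.2 = 21.3551.
Utility at the optimum: U(73.3978, 21.3551) = 76.7349.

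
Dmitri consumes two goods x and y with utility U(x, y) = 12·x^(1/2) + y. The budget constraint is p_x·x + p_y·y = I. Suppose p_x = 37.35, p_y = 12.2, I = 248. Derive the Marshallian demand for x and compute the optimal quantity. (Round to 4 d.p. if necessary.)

MU_x = 6/√x, MU_y = 1. Tangency: 6/√x = p_x/p_y.
Thus x* = (6·p_y/p_x)² — independent of I — with the rest of income spent on y.
Plugging in: x* = (6·12.2/37.35)² = 3.841.

x* = 3.841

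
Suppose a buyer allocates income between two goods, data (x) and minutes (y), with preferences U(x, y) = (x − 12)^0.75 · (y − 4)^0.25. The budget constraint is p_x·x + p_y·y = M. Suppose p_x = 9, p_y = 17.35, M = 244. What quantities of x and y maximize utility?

x* = 17.55, y* = 4.9597

Let x' = x−12, y' = y−4. MRS = 3·y'/x' = p_x/p_y.
Substituting into the budget: x* = 12 + 0.75·(M − 12·p_x − 4·p_y)/p_x, and y* = 4 + 0.25·(…)/p_y.
Discretionary income = 244 − 12·9 − 4·17.35 = 66.6; x* = 12 + 0.75·66.6/9 = 17.55; y* = 4 + 0.25·66.6/17.35 = 4.9597.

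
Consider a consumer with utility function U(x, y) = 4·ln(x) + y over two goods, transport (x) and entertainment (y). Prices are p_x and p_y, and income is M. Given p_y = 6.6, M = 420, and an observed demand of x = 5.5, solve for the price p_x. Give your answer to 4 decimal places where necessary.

p_x = 4.8

Set MRS = p_x/p_y: (4/x)/1 = p_x/p_y.
So x*(p_x,p_y) = 4·p_y/p_x, independent of income; and y* = (M − 4·p_y)/p_y.
Set x* = 5.5 in the demand function and solve for p_x: p_x = 4.8.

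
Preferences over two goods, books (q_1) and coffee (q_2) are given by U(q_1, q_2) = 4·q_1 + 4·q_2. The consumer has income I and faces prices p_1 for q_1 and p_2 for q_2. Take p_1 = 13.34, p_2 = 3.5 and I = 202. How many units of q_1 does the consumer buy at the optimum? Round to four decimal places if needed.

q_1* = 0

Perfect substitutes: compare marginal utility per dollar. 4/p_1 vs 4/p_2 → 0.2999 vs 1.1429.
q_2 gives more utility per dollar, so spend all income on q_2: q_2* = I/p_2, q_1* = 0.
Numerically: q_1* = 0, q_2* = 57.7143.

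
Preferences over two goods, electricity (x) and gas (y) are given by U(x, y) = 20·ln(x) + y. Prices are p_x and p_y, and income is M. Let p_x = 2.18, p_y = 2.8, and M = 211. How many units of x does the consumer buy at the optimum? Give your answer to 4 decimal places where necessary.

x* = 25.6881

Set MRS = p_x/p_y: (20/x)/1 = p_x/p_y.
So x*(p_x,p_y) = 20·p_y/p_x, independent of income; and y* = (M − 20·p_y)/p_y.
At the given prices: x* = 20·2.8/2.18 = 25.6881.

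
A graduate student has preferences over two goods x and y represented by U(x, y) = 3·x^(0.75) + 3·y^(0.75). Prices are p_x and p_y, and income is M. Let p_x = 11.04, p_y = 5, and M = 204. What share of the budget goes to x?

From the CES first-order condition, (y/x)^(0.25) = p_x/p_y.
Hence y/x = (p_x/p_y)^(1/(0.25)), i.e. raised to the 4 power.
With the ratio pinned down, the budget gives x* = M/(p_x + p_y·(y/x)) and y* = (y/x)·x*.
Numerically y/x = 23.768199, so x* = 204/(11.04 + 5·23.768199) = 1.5707 and y* = 23.768199·1.5707 = 37.332.
Expenditure on x: 11.04·1.5707 = 17.3402; share = 0.085.

share on x = 0.085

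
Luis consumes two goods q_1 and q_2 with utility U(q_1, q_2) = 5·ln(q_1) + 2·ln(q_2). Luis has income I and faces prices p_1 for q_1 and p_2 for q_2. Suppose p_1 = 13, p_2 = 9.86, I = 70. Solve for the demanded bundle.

q_1* = 3.8462, q_2* = 2.0284

Tangency: MRS = (5/2)·q_2/q_1 = p_1/p_2.
So 5·p_2·q_2 = 2·p_1·q_1; combined with the budget, a share 5/7 of income goes to q_1.
Demand: q_1*(p_1,p_2,I) = 5/7·I/p_1 and q_2* = 2/7·I/p_2.
At p_1=13, p_2=9.86, I=70: q_1* = 5/7·70/13 = 3.8462, q_2* = 2.0284.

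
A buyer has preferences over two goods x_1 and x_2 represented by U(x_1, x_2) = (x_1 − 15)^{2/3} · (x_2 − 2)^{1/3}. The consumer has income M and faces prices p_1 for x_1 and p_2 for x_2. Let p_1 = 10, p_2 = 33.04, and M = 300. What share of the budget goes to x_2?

This is Cobb-Douglas in (x_1−15, x_2−2): tangency gives 2/3·p_2·(x_2−2) = 1/3·p_1·(x_1−15).
Substituting into the budget: x_1* = 15 + 2/3·(M − 15·p_1 − 2·p_2)/p_1, and x_2* = 2 + 1/3·(…)/p_2.
Discretionary income = 300 − 15·10 − 2·33.04 = 83.92; x_1* = 15 + 2/3·83.92/10 = 20.5947; x_2* = 2 + 1/3·83.92/33.04 = 2.8467.
Expenditure on x_2: 33.04·2.8467 = 94.0533; share = 0.3135.

share on x_2 = 0.3135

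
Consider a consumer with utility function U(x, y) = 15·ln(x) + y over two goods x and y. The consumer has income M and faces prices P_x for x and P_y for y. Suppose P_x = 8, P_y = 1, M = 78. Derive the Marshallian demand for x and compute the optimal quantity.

At the given prices: x* = 15·1/8 = 1.875.

x* = 1.875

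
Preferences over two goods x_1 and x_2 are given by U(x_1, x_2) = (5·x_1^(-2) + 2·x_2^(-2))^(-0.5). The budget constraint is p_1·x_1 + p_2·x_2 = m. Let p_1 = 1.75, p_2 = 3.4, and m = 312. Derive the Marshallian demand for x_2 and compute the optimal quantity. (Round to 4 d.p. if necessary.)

MRS = MU_x_1/MU_x_2 = (5/2)·(x_2/x_1)^(3). Set equal to p_1/p_2.
Solve for the ratio: x_2/x_1 = [(2/5)·p_1/p_2]^(1/3).
Substitute x_2 = (x_2/x_1)·x_1 into the budget: x_1* = m/(p_1 + p_2·(x_2/x_1)).
Numerically x_2/x_1 = 0.590482, so x_1* = 312/(1.75 + 3.4·0.590482) = 83.0309 and x_2* = 0.590482·83.0309 = 49.0282.

x_2* = 49.0282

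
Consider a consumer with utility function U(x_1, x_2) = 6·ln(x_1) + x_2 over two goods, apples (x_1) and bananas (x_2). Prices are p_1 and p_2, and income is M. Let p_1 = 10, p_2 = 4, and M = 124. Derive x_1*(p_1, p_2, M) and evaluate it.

MU_x_1 = 6/x_1, MU_x_2 = 1. Tangency: 6/x_1 = p_1/p_2.
So x_1*(p_1,p_2) = 6·p_2/p_1, independent of income; and x_2* = (M − 6·p_2)/p_2.
At the given prices: x_1* = 6·4/10 = 2.4.

x_1* = 2.4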